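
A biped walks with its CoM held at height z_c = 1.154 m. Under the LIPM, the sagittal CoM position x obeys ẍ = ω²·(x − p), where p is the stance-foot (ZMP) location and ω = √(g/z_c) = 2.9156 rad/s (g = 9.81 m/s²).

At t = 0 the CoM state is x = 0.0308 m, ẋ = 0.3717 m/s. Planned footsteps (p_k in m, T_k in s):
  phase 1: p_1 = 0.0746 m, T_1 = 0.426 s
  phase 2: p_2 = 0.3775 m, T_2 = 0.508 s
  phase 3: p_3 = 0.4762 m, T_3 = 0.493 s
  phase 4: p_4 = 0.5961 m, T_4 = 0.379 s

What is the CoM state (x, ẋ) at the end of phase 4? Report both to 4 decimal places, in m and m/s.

x = -0.6057, ẋ = -3.3472

phase 1: p=0.0746, T=0.426, ωT=1.242046, cosh=1.875741, sinh=1.586948; start (x,ẋ)=(0.030800, 0.371700) → end (x,ẋ)=(0.194757, 0.494554)
phase 2: p=0.3775, T=0.508, ωT=1.481125, cosh=2.312636, sinh=2.085254; start (x,ẋ)=(0.194757, 0.494554) → end (x,ẋ)=(0.308591, 0.032691)
phase 3: p=0.4762, T=0.493, ωT=1.437391, cosh=2.223622, sinh=1.986075; start (x,ẋ)=(0.308591, 0.032691) → end (x,ẋ)=(0.125769, -0.897866)
phase 4: p=0.5961, T=0.379, ωT=1.105012, cosh=1.675234, sinh=1.344028; start (x,ẋ)=(0.125769, -0.897866) → end (x,ẋ)=(-0.605711, -3.347197)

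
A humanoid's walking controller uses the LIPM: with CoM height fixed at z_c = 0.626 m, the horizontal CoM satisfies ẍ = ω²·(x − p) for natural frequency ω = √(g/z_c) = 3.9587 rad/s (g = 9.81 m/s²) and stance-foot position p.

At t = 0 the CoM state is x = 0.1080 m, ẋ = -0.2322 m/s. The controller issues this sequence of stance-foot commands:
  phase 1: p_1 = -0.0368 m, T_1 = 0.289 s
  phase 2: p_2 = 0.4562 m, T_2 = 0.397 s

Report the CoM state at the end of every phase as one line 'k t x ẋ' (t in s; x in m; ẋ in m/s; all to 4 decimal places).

phase 1: p=-0.0368, T=0.289, ωT=1.144064, cosh=1.729012, sinh=1.410490; start (x,ẋ)=(0.108000, -0.232200) → end (x,ẋ)=(0.130828, 0.407044)
phase 2: p=0.4562, T=0.397, ωT=1.571604, cosh=2.511038, sinh=2.303326; start (x,ẋ)=(0.130828, 0.407044) → end (x,ẋ)=(-0.123988, -1.944698)

1 0.2890 0.1308 0.4070
2 0.6860 -0.1240 -1.9447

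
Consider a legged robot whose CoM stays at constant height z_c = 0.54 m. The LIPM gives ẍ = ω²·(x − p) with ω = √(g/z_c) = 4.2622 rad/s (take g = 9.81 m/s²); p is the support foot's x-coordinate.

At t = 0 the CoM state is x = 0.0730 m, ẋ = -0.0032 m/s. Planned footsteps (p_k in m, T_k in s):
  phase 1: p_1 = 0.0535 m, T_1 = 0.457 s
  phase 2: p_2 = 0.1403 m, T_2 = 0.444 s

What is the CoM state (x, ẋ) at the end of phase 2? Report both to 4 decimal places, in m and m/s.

x = 0.2823, ẋ = 0.6590

phase 1: p=0.0535, T=0.457, ωT=1.947825, cosh=3.578002, sinh=3.435418; start (x,ẋ)=(0.073000, -0.003200) → end (x,ẋ)=(0.120692, 0.274078)
phase 2: p=0.1403, T=0.444, ωT=1.892417, cosh=3.393046, sinh=3.242339; start (x,ẋ)=(0.120692, 0.274078) → end (x,ẋ)=(0.282265, 0.658983)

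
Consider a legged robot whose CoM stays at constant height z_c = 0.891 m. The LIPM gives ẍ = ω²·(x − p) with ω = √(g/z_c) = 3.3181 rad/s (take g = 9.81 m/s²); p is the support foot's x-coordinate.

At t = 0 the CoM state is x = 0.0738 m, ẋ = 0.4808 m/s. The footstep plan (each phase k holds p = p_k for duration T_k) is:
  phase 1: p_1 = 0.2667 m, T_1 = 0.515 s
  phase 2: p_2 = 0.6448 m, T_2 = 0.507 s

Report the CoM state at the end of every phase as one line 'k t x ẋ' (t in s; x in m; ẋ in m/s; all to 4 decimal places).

phase 1: p=0.2667, T=0.515, ωT=1.708821, cosh=2.851764, sinh=2.670685; start (x,ẋ)=(0.073800, 0.480800) → end (x,ẋ)=(0.103583, -0.338274)
phase 2: p=0.6448, T=0.507, ωT=1.682277, cosh=2.781868, sinh=2.595918; start (x,ẋ)=(0.103583, -0.338274) → end (x,ẋ)=(-1.125444, -5.602817)

1 0.5150 0.1036 -0.3383
2 1.0220 -1.1254 -5.6028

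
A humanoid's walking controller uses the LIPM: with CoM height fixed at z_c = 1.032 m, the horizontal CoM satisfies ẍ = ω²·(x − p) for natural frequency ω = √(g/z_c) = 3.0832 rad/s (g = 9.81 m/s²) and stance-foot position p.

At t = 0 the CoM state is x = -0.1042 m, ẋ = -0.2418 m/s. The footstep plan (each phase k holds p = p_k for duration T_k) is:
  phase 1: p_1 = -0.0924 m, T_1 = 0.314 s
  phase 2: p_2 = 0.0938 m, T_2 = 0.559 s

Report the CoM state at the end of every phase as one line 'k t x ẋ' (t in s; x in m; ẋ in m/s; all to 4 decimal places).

phase 1: p=-0.0924, T=0.314, ωT=0.968125, cosh=1.506398, sinh=1.126604; start (x,ẋ)=(-0.104200, -0.241800) → end (x,ẋ)=(-0.198529, -0.405235)
phase 2: p=0.0938, T=0.559, ωT=1.723509, cosh=2.891298, sinh=2.712859; start (x,ẋ)=(-0.198529, -0.405235) → end (x,ẋ)=(-1.107972, -3.616783)

1 0.3140 -0.1985 -0.4052
2 0.8730 -1.1080 -3.6168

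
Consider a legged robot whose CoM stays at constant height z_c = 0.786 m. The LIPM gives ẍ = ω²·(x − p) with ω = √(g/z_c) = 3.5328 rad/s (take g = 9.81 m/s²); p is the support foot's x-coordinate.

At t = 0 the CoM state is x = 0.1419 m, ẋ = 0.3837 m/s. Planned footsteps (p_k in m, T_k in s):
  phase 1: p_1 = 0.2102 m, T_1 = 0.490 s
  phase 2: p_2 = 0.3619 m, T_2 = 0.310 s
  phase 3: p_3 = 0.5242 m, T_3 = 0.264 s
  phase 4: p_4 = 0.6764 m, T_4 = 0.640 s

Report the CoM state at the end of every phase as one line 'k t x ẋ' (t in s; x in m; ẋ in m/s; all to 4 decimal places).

phase 1: p=0.2102, T=0.490, ωT=1.731072, cosh=2.911899, sinh=2.734805; start (x,ẋ)=(0.141900, 0.383700) → end (x,ẋ)=(0.308346, 0.457414)
phase 2: p=0.3619, T=0.310, ωT=1.095168, cosh=1.662084, sinh=1.327601; start (x,ẋ)=(0.308346, 0.457414) → end (x,ẋ)=(0.444782, 0.509086)
phase 3: p=0.5242, T=0.264, ωT=0.932659, cosh=1.467382, sinh=1.073876; start (x,ẋ)=(0.444782, 0.509086) → end (x,ẋ)=(0.562413, 0.445730)
phase 4: p=0.6764, T=0.640, ωT=2.260992, cosh=4.848424, sinh=4.744177; start (x,ẋ)=(0.562413, 0.445730) → end (x,ẋ)=(0.722309, 0.250635)

1 0.4900 0.3083 0.4574
2 0.8000 0.4448 0.5091
3 1.0640 0.5624 0.4457
4 1.7040 0.7223 0.2506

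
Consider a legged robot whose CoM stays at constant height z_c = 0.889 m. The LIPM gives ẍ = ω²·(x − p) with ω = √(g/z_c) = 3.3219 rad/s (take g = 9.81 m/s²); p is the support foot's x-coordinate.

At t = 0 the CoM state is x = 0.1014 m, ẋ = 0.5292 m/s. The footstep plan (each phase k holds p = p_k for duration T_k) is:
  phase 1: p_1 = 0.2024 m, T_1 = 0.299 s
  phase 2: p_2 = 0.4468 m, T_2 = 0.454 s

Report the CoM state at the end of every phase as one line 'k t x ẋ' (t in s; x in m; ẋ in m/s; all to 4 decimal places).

1 0.2990 0.2329 0.4216
2 0.7530 0.2126 -0.5274

phase 1: p=0.2024, T=0.299, ωT=0.993248, cosh=1.535181, sinh=1.164809; start (x,ẋ)=(0.101400, 0.529200) → end (x,ẋ)=(0.232908, 0.421610)
phase 2: p=0.4468, T=0.454, ωT=1.508143, cosh=2.369826, sinh=2.148505; start (x,ẋ)=(0.232908, 0.421610) → end (x,ẋ)=(0.212599, -0.527427)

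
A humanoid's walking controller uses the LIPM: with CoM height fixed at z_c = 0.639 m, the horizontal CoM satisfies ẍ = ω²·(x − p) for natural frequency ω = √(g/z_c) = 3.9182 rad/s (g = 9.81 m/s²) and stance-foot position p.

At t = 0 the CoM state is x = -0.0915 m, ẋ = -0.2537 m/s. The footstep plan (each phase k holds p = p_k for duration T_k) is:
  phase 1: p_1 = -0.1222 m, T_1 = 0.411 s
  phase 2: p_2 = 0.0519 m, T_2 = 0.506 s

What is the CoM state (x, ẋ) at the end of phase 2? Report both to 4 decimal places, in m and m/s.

phase 1: p=-0.1222, T=0.411, ωT=1.610380, cosh=2.602263, sinh=2.402451; start (x,ẋ)=(-0.091500, -0.253700) → end (x,ẋ)=(-0.197867, -0.371206)
phase 2: p=0.0519, T=0.506, ωT=1.982609, cosh=3.699687, sinh=3.561978; start (x,ẋ)=(-0.197867, -0.371206) → end (x,ẋ)=(-1.209618, -4.859232)

x = -1.2096, ẋ = -4.8592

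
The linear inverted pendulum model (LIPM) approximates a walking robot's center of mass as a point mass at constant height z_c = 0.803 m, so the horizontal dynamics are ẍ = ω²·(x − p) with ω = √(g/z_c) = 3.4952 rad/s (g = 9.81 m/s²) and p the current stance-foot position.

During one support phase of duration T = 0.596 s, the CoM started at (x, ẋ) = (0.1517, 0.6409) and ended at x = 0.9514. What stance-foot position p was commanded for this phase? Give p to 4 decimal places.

ωT = 3.4952·0.596 = 2.083139; cosh(ωT) = 4.077087, sinh(ωT) = 3.952549
x(T) = p + (x₀−p)·cosh(ωT) + (ẋ₀/ω)·sinh(ωT) ⇒ p·(1 − cosh) = x(T) − x₀·cosh − (ẋ₀/ω)·sinh
numerator   = 0.9514 − (0.1517)·4.077087 − (0.6409/3.4952)·3.952549 = -0.391856
denominator = 1 − 4.077087 = -3.077087
p = -0.391856 / -3.077087 = 0.1273

p = 0.1273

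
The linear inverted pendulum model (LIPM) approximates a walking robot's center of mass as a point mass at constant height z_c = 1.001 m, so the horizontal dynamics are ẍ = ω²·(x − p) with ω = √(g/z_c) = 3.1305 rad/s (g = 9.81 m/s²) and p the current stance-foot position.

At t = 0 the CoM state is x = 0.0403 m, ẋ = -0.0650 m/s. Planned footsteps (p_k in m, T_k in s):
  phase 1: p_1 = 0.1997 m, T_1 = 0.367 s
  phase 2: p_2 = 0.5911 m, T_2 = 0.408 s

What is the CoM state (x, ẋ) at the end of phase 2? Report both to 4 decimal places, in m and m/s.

phase 1: p=0.1997, T=0.367, ωT=1.148894, cosh=1.735844, sinh=1.418856; start (x,ẋ)=(0.040300, -0.065000) → end (x,ẋ)=(-0.106454, -0.820842)
phase 2: p=0.5911, T=0.408, ωT=1.277244, cosh=1.932773, sinh=1.653968; start (x,ẋ)=(-0.106454, -0.820842) → end (x,ẋ)=(-1.190797, -5.198258)

x = -1.1908, ẋ = -5.1983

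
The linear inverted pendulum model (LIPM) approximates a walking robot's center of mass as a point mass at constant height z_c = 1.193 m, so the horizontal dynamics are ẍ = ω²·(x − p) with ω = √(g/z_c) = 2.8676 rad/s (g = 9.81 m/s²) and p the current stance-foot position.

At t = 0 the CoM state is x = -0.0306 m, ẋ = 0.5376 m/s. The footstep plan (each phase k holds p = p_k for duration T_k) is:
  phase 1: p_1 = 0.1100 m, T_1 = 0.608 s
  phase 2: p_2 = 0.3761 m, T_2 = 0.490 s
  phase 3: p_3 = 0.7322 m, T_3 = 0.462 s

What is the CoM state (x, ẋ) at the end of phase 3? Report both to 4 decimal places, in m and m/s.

x = 0.0191, ẋ = -1.7130

phase 1: p=0.1100, T=0.608, ωT=1.743501, cosh=2.946115, sinh=2.771208; start (x,ẋ)=(-0.030600, 0.537600) → end (x,ẋ)=(0.215305, 0.466523)
phase 2: p=0.3761, T=0.490, ωT=1.405124, cosh=2.160684, sinh=1.915348; start (x,ẋ)=(0.215305, 0.466523) → end (x,ẋ)=(0.340277, 0.124852)
phase 3: p=0.7322, T=0.462, ωT=1.324831, cosh=2.013699, sinh=1.747851; start (x,ẋ)=(0.340277, 0.124852) → end (x,ẋ)=(0.019084, -1.712959)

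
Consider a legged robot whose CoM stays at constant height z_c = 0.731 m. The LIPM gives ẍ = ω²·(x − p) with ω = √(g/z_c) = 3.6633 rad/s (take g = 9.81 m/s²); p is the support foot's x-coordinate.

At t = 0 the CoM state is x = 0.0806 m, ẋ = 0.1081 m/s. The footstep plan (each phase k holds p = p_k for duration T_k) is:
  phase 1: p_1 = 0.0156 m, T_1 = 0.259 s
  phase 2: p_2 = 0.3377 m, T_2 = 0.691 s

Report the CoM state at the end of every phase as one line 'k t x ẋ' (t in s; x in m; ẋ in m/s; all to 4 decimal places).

1 0.2590 0.1445 0.4219
2 0.9500 -0.1649 -1.7515

phase 1: p=0.0156, T=0.259, ωT=0.948795, cosh=1.484901, sinh=1.097694; start (x,ẋ)=(0.080600, 0.108100) → end (x,ẋ)=(0.144510, 0.421895)
phase 2: p=0.3377, T=0.691, ωT=2.531340, cosh=6.324948, sinh=6.245395; start (x,ẋ)=(0.144510, 0.421895) → end (x,ẋ)=(-0.164945, -1.751478)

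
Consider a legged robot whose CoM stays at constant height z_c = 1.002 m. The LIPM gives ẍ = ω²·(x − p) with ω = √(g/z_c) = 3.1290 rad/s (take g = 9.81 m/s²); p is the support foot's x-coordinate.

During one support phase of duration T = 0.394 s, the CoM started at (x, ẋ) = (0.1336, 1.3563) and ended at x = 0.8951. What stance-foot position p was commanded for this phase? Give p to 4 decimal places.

p = 0.0394

ωT = 3.1290·0.394 = 1.232826; cosh(ωT) = 1.861190, sinh(ωT) = 1.569722
x(T) = p + (x₀−p)·cosh(ωT) + (ẋ₀/ω)·sinh(ωT) ⇒ p·(1 − cosh) = x(T) − x₀·cosh − (ẋ₀/ω)·sinh
numerator   = 0.8951 − (0.1336)·1.861190 − (1.3563/3.1290)·1.569722 = -0.033968
denominator = 1 − 1.861190 = -0.861190
p = -0.033968 / -0.861190 = 0.0394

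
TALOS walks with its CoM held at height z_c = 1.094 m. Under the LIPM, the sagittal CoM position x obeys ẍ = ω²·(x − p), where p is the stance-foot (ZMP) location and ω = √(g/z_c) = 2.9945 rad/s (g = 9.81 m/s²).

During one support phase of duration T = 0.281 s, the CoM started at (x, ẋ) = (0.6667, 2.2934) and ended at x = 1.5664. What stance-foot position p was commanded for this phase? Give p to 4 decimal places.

ωT = 2.9945·0.281 = 0.841455; cosh(ωT) = 1.375411, sinh(ωT) = 0.944328
x(T) = p + (x₀−p)·cosh(ωT) + (ẋ₀/ω)·sinh(ωT) ⇒ p·(1 − cosh) = x(T) − x₀·cosh − (ẋ₀/ω)·sinh
numerator   = 1.5664 − (0.6667)·1.375411 − (2.2934/2.9945)·0.944328 = -0.073819
denominator = 1 − 1.375411 = -0.375411
p = -0.073819 / -0.375411 = 0.1966

p = 0.1966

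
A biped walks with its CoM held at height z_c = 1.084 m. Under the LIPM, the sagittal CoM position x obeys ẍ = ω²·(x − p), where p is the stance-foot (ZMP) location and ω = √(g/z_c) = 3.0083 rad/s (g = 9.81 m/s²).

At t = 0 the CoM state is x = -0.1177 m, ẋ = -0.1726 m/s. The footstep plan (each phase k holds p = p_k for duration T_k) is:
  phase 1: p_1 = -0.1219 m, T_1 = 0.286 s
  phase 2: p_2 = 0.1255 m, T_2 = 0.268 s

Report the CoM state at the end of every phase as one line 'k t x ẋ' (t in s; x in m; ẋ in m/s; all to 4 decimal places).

1 0.2860 -0.1717 -0.2283
2 0.5540 -0.3417 -1.1081

phase 1: p=-0.1219, T=0.286, ωT=0.860374, cosh=1.393524, sinh=0.970520; start (x,ẋ)=(-0.117700, -0.172600) → end (x,ẋ)=(-0.171730, -0.228260)
phase 2: p=0.1255, T=0.268, ωT=0.806224, cosh=1.342989, sinh=0.896448; start (x,ẋ)=(-0.171730, -0.228260) → end (x,ẋ)=(-0.341697, -1.108117)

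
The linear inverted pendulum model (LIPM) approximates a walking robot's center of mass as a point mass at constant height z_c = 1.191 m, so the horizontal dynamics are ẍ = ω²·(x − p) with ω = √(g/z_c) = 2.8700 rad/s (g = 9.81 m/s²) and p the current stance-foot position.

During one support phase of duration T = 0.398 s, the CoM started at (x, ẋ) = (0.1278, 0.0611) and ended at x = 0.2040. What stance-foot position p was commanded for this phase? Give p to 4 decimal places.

ωT = 2.8700·0.398 = 1.142260; cosh(ωT) = 1.726470, sinh(ωT) = 1.407373
x(T) = p + (x₀−p)·cosh(ωT) + (ẋ₀/ω)·sinh(ωT) ⇒ p·(1 − cosh) = x(T) − x₀·cosh − (ẋ₀/ω)·sinh
numerator   = 0.2040 − (0.1278)·1.726470 − (0.0611/2.8700)·1.407373 = -0.046605
denominator = 1 − 1.726470 = -0.726470
p = -0.046605 / -0.726470 = 0.0642

p = 0.0642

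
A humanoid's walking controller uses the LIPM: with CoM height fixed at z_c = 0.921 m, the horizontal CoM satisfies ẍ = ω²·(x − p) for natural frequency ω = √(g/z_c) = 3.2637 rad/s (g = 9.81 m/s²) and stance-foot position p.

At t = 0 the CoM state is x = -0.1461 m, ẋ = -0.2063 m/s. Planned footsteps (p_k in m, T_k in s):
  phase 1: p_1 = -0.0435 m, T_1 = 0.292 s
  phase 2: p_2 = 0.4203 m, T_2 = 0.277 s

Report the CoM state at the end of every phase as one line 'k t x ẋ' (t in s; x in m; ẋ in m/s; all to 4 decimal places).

1 0.2920 -0.2661 -0.6770
2 0.5690 -0.7804 -3.2856

phase 1: p=-0.0435, T=0.292, ωT=0.953000, cosh=1.489531, sinh=1.103949; start (x,ẋ)=(-0.146100, -0.206300) → end (x,ẋ)=(-0.266107, -0.676954)
phase 2: p=0.4203, T=0.277, ωT=0.904045, cosh=1.437250, sinh=1.032322; start (x,ẋ)=(-0.266107, -0.676954) → end (x,ẋ)=(-0.780362, -3.285586)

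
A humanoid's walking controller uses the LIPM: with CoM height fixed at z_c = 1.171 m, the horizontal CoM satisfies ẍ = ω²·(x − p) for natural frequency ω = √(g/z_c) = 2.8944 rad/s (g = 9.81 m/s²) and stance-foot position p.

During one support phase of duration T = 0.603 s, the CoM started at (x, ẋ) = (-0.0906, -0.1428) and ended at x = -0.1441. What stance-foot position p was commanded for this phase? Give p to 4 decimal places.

ωT = 2.8944·0.603 = 1.745323; cosh(ωT) = 2.951170, sinh(ωT) = 2.776582
x(T) = p + (x₀−p)·cosh(ωT) + (ẋ₀/ω)·sinh(ωT) ⇒ p·(1 − cosh) = x(T) − x₀·cosh − (ẋ₀/ω)·sinh
numerator   = -0.1441 − (-0.0906)·2.951170 − (-0.1428/2.8944)·2.776582 = 0.260263
denominator = 1 − 2.951170 = -1.951170
p = 0.260263 / -1.951170 = -0.1334

p = -0.1334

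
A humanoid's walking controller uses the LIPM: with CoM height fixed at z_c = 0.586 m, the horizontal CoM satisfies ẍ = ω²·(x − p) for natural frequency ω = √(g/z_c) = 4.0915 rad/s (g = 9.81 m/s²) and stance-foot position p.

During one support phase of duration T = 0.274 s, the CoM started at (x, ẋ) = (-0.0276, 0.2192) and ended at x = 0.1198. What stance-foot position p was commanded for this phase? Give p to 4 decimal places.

p = -0.1337

ωT = 4.0915·0.274 = 1.121071; cosh(ωT) = 1.697034, sinh(ωT) = 1.371104
x(T) = p + (x₀−p)·cosh(ωT) + (ẋ₀/ω)·sinh(ωT) ⇒ p·(1 − cosh) = x(T) − x₀·cosh − (ẋ₀/ω)·sinh
numerator   = 0.1198 − (-0.0276)·1.697034 − (0.2192/4.0915)·1.371104 = 0.093182
denominator = 1 − 1.697034 = -0.697034
p = 0.093182 / -0.697034 = -0.1337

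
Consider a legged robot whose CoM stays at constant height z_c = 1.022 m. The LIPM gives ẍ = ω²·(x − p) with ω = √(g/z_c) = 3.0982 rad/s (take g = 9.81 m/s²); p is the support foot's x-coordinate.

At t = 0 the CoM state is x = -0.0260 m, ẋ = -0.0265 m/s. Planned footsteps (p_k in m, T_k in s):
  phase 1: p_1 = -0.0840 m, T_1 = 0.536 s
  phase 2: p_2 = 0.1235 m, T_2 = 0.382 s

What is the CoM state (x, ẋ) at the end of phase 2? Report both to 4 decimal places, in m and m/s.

phase 1: p=-0.0840, T=0.536, ωT=1.660635, cosh=2.726335, sinh=2.536317; start (x,ẋ)=(-0.026000, -0.026500) → end (x,ẋ)=(0.052433, 0.383517)
phase 2: p=0.1235, T=0.382, ωT=1.183512, cosh=1.786013, sinh=1.479812; start (x,ẋ)=(0.052433, 0.383517) → end (x,ẋ)=(0.179756, 0.359144)

x = 0.1798, ẋ = 0.3591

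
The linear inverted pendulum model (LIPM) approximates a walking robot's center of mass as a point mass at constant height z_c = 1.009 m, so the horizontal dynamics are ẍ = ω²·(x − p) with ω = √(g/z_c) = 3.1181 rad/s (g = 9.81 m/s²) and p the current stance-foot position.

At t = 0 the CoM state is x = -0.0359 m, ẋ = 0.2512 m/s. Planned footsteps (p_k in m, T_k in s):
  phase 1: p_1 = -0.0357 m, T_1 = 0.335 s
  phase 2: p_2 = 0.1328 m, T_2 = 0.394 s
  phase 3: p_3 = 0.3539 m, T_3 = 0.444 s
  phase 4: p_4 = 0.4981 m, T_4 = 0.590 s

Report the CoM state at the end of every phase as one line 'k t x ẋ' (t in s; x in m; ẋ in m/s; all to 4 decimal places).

1 0.3350 0.0643 0.4004
2 0.7290 0.2063 0.4089
3 1.1730 0.2861 0.0064
4 1.7630 -0.1796 -2.0072

phase 1: p=-0.0357, T=0.335, ωT=1.044564, cosh=1.597002, sinh=1.245156; start (x,ẋ)=(-0.035900, 0.251200) → end (x,ẋ)=(0.064293, 0.400390)
phase 2: p=0.1328, T=0.394, ωT=1.228531, cosh=1.854465, sinh=1.561743; start (x,ẋ)=(0.064293, 0.400390) → end (x,ẋ)=(0.206297, 0.408902)
phase 3: p=0.3539, T=0.444, ωT=1.384436, cosh=2.121520, sinh=1.871055; start (x,ẋ)=(0.206297, 0.408902) → end (x,ẋ)=(0.286123, 0.006355)
phase 4: p=0.4981, T=0.590, ωT=1.839679, cosh=3.226693, sinh=3.067824; start (x,ẋ)=(0.286123, 0.006355) → end (x,ẋ)=(-0.179631, -2.007218)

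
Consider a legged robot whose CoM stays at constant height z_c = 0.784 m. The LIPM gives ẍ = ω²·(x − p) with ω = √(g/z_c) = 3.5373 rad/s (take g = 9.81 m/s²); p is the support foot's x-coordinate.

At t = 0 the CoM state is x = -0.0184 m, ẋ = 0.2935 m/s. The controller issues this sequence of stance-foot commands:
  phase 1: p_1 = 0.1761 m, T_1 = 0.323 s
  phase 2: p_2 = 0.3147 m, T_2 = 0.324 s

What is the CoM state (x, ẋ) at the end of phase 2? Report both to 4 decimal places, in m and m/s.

x = -0.4893, ẋ = -2.5887

phase 1: p=0.1761, T=0.323, ωT=1.142548, cosh=1.726875, sinh=1.407870; start (x,ẋ)=(-0.018400, 0.293500) → end (x,ẋ)=(-0.042962, -0.461784)
phase 2: p=0.3147, T=0.324, ωT=1.146085, cosh=1.731866, sinh=1.413987; start (x,ẋ)=(-0.042962, -0.461784) → end (x,ẋ)=(-0.489315, -2.588665)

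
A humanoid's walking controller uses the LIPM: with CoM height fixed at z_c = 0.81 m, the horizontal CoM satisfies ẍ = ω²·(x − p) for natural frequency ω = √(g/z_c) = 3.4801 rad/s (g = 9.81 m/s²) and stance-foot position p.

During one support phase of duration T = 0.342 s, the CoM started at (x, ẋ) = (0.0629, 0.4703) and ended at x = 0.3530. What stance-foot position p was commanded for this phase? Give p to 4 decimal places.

p = -0.0483

ωT = 3.4801·0.342 = 1.190194; cosh(ωT) = 1.795941, sinh(ωT) = 1.491779
x(T) = p + (x₀−p)·cosh(ωT) + (ẋ₀/ω)·sinh(ωT) ⇒ p·(1 − cosh) = x(T) − x₀·cosh − (ẋ₀/ω)·sinh
numerator   = 0.3530 − (0.0629)·1.795941 − (0.4703/3.4801)·1.491779 = 0.038437
denominator = 1 − 1.795941 = -0.795941
p = 0.038437 / -0.795941 = -0.0483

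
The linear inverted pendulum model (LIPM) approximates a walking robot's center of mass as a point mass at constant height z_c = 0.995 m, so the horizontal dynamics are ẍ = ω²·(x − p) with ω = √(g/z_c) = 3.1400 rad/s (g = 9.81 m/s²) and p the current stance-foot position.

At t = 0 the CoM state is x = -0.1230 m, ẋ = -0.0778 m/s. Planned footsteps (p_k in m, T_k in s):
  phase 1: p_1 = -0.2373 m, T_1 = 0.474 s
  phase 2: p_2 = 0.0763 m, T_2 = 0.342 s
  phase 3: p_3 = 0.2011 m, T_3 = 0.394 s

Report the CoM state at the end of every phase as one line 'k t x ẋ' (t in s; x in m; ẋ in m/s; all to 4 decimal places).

1 0.4740 -0.0233 0.5733
2 0.8160 0.1495 0.5326
3 1.2100 0.3724 0.7393

phase 1: p=-0.2373, T=0.474, ωT=1.488360, cosh=2.327784, sinh=2.102041; start (x,ẋ)=(-0.123000, -0.077800) → end (x,ẋ)=(-0.023317, 0.573325)
phase 2: p=0.0763, T=0.342, ωT=1.073880, cosh=1.634197, sinh=1.292516; start (x,ẋ)=(-0.023317, 0.573325) → end (x,ẋ)=(0.149504, 0.532631)
phase 3: p=0.2011, T=0.394, ωT=1.237160, cosh=1.868010, sinh=1.577803; start (x,ẋ)=(0.149504, 0.532631) → end (x,ẋ)=(0.372358, 0.739339)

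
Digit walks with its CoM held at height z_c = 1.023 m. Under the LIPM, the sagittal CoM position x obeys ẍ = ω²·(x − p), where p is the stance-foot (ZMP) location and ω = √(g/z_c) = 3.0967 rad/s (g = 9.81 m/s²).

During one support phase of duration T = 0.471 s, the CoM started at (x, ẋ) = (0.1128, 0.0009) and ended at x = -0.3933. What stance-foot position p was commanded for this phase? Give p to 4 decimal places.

ωT = 3.0967·0.471 = 1.458546; cosh(ωT) = 2.266138, sinh(ωT) = 2.033564
x(T) = p + (x₀−p)·cosh(ωT) + (ẋ₀/ω)·sinh(ωT) ⇒ p·(1 − cosh) = x(T) − x₀·cosh − (ẋ₀/ω)·sinh
numerator   = -0.3933 − (0.1128)·2.266138 − (0.0009/3.0967)·2.033564 = -0.649511
denominator = 1 − 2.266138 = -1.266138
p = -0.649511 / -1.266138 = 0.5130

p = 0.5130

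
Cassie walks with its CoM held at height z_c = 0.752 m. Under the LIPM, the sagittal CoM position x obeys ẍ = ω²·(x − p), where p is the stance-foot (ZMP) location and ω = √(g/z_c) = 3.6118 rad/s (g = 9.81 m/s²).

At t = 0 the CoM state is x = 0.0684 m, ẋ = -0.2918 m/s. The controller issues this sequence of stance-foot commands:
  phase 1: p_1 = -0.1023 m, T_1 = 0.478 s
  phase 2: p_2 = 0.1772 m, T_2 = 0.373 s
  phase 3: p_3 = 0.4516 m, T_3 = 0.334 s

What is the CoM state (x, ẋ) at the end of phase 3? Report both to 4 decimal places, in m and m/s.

x = 1.3943, ẋ = 3.7675

phase 1: p=-0.1023, T=0.478, ωT=1.726440, cosh=2.899264, sinh=2.721347; start (x,ẋ)=(0.068400, -0.291800) → end (x,ẋ)=(0.172745, 0.831799)
phase 2: p=0.1772, T=0.373, ωT=1.347201, cosh=2.053306, sinh=1.793339; start (x,ẋ)=(0.172745, 0.831799) → end (x,ẋ)=(0.581058, 1.679079)
phase 3: p=0.4516, T=0.334, ωT=1.206341, cosh=1.820264, sinh=1.520974; start (x,ẋ)=(0.581058, 1.679079) → end (x,ẋ)=(1.394329, 3.767541)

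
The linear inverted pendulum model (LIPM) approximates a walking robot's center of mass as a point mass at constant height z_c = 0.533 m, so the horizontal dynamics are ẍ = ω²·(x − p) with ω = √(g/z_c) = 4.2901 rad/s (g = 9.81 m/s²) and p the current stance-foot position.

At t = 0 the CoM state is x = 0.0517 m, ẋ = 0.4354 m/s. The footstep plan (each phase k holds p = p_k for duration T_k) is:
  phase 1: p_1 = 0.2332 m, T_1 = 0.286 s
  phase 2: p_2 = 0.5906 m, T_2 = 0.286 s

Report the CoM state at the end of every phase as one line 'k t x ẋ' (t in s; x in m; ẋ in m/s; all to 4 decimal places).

phase 1: p=0.2332, T=0.286, ωT=1.226969, cosh=1.852027, sinh=1.558847; start (x,ẋ)=(0.051700, 0.435400) → end (x,ẋ)=(0.055264, -0.407429)
phase 2: p=0.5906, T=0.286, ωT=1.226969, cosh=1.852027, sinh=1.558847; start (x,ẋ)=(0.055264, -0.407429) → end (x,ẋ)=(-0.548900, -4.334689)

1 0.2860 0.0553 -0.4074
2 0.5720 -0.5489 -4.3347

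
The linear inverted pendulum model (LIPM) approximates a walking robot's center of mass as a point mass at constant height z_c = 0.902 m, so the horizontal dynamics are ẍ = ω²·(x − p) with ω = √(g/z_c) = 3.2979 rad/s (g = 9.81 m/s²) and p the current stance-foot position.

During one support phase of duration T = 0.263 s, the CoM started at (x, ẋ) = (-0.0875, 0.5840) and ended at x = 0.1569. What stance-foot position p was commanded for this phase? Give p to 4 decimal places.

p = -0.2644

ωT = 3.2979·0.263 = 0.867348; cosh(ωT) = 1.400326, sinh(ωT) = 0.980262
x(T) = p + (x₀−p)·cosh(ωT) + (ẋ₀/ω)·sinh(ωT) ⇒ p·(1 − cosh) = x(T) − x₀·cosh − (ẋ₀/ω)·sinh
numerator   = 0.1569 − (-0.0875)·1.400326 − (0.5840/3.2979)·0.980262 = 0.105841
denominator = 1 − 1.400326 = -0.400326
p = 0.105841 / -0.400326 = -0.2644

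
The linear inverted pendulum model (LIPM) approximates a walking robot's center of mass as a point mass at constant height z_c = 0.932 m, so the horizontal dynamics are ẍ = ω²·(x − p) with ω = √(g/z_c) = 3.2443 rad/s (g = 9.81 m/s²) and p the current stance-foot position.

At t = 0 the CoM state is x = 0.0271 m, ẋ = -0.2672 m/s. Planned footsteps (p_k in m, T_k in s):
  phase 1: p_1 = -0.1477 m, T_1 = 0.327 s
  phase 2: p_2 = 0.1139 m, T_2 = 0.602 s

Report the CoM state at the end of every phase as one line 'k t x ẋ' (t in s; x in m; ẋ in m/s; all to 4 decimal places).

phase 1: p=-0.1477, T=0.327, ωT=1.060886, cosh=1.617539, sinh=1.271390; start (x,ẋ)=(0.027100, -0.267200) → end (x,ẋ)=(0.030334, 0.288804)
phase 2: p=0.1139, T=0.602, ωT=1.953069, cosh=3.596064, sinh=3.454225; start (x,ẋ)=(0.030334, 0.288804) → end (x,ẋ)=(0.120884, 0.102074)

1 0.3270 0.0303 0.2888
2 0.9290 0.1209 0.1021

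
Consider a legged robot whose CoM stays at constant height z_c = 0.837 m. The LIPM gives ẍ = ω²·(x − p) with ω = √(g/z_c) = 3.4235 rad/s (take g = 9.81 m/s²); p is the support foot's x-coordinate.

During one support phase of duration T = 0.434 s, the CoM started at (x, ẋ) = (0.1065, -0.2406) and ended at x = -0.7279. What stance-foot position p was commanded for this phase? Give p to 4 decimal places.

p = 0.6261

ωT = 3.4235·0.434 = 1.485799; cosh(ωT) = 2.322408, sinh(ωT) = 2.096086
x(T) = p + (x₀−p)·cosh(ωT) + (ẋ₀/ω)·sinh(ωT) ⇒ p·(1 − cosh) = x(T) − x₀·cosh − (ẋ₀/ω)·sinh
numerator   = -0.7279 − (0.1065)·2.322408 − (-0.2406/3.4235)·2.096086 = -0.827926
denominator = 1 − 2.322408 = -1.322408
p = -0.827926 / -1.322408 = 0.6261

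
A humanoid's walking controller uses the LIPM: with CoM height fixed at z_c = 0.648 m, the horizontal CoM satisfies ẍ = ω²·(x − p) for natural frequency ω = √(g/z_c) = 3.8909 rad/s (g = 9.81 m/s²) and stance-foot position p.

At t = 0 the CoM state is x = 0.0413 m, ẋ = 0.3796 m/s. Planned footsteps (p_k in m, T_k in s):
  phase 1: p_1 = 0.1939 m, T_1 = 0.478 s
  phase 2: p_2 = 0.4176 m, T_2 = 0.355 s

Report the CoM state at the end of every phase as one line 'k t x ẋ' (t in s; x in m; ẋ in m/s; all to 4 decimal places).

1 0.4780 -0.0023 -0.6119
2 0.8330 -0.7640 -4.3408

phase 1: p=0.1939, T=0.478, ωT=1.859850, cosh=3.289235, sinh=3.133539; start (x,ẋ)=(0.041300, 0.379600) → end (x,ẋ)=(-0.002326, -0.611949)
phase 2: p=0.4176, T=0.355, ωT=1.381269, cosh=2.115605, sinh=1.864346; start (x,ẋ)=(-0.002326, -0.611949) → end (x,ẋ)=(-0.764017, -4.340781)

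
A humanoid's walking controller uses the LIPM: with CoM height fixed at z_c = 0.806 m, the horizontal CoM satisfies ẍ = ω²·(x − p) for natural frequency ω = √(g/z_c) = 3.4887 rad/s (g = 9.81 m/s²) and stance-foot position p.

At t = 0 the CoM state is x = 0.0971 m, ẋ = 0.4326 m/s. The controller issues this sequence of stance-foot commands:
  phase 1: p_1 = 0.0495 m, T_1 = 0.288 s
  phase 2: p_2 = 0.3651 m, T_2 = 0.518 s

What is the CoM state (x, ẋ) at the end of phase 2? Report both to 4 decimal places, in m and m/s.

phase 1: p=0.0495, T=0.288, ωT=1.004746, cosh=1.548675, sinh=1.182537; start (x,ẋ)=(0.097100, 0.432600) → end (x,ẋ)=(0.269852, 0.866331)
phase 2: p=0.3651, T=0.518, ωT=1.807147, cosh=3.128579, sinh=2.964457; start (x,ẋ)=(0.269852, 0.866331) → end (x,ẋ)=(0.803258, 1.725322)

x = 0.8033, ẋ = 1.7253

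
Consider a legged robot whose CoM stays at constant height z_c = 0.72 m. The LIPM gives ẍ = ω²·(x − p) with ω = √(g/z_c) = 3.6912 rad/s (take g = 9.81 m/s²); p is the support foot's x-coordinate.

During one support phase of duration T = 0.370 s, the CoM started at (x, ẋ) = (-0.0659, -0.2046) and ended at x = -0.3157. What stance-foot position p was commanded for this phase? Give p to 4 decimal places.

p = 0.0705

ωT = 3.6912·0.370 = 1.365744; cosh(ωT) = 2.086914, sinh(ωT) = 1.831723
x(T) = p + (x₀−p)·cosh(ωT) + (ẋ₀/ω)·sinh(ωT) ⇒ p·(1 − cosh) = x(T) − x₀·cosh − (ẋ₀/ω)·sinh
numerator   = -0.3157 − (-0.0659)·2.086914 − (-0.2046/3.6912)·1.831723 = -0.076642
denominator = 1 − 2.086914 = -1.086914
p = -0.076642 / -1.086914 = 0.0705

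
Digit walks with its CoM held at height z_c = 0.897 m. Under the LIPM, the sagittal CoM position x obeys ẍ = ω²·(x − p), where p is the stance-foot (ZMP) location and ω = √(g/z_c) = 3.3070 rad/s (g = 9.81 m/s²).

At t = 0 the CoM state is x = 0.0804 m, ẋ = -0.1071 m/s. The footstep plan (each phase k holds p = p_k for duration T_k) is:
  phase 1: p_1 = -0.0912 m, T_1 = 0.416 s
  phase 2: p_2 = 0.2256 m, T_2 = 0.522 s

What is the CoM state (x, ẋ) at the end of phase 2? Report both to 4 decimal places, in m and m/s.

phase 1: p=-0.0912, T=0.416, ωT=1.375712, cosh=2.105277, sinh=1.852617; start (x,ẋ)=(0.080400, -0.107100) → end (x,ẋ)=(0.210067, 0.825850)
phase 2: p=0.2256, T=0.522, ωT=1.726254, cosh=2.898757, sinh=2.720807; start (x,ẋ)=(0.210067, 0.825850) → end (x,ẋ)=(0.860035, 2.254177)

x = 0.8600, ẋ = 2.2542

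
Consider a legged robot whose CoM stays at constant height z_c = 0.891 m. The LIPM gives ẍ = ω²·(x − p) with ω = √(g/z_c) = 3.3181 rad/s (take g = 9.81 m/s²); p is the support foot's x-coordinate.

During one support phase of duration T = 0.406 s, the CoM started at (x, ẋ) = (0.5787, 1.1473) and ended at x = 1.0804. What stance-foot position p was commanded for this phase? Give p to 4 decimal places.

p = 0.6911

ωT = 3.3181·0.406 = 1.347149; cosh(ωT) = 2.053211, sinh(ωT) = 1.793231
x(T) = p + (x₀−p)·cosh(ωT) + (ẋ₀/ω)·sinh(ωT) ⇒ p·(1 − cosh) = x(T) − x₀·cosh − (ẋ₀/ω)·sinh
numerator   = 1.0804 − (0.5787)·2.053211 − (1.1473/3.3181)·1.793231 = -0.727839
denominator = 1 − 2.053211 = -1.053211
p = -0.727839 / -1.053211 = 0.6911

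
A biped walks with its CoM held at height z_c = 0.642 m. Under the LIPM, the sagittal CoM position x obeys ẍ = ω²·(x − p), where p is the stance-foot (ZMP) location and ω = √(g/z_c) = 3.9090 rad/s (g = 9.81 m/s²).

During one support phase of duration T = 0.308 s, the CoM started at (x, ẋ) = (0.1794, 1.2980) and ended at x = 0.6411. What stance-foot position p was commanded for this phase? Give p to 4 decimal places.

p = 0.2307

ωT = 3.9090·0.308 = 1.203972; cosh(ωT) = 1.816665, sinh(ωT) = 1.516665
x(T) = p + (x₀−p)·cosh(ωT) + (ẋ₀/ω)·sinh(ωT) ⇒ p·(1 − cosh) = x(T) − x₀·cosh − (ẋ₀/ω)·sinh
numerator   = 0.6411 − (0.1794)·1.816665 − (1.2980/3.9090)·1.516665 = -0.188425
denominator = 1 − 1.816665 = -0.816665
p = -0.188425 / -0.816665 = 0.2307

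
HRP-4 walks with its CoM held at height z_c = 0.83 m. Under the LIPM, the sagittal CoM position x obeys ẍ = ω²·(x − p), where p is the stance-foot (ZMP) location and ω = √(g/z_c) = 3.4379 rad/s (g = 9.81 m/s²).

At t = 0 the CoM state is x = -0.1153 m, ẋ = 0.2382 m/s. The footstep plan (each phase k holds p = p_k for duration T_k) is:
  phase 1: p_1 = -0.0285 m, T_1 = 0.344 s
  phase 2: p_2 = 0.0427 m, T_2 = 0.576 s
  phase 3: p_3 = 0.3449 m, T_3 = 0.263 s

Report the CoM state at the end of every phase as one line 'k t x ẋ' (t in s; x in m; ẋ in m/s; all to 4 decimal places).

phase 1: p=-0.0285, T=0.344, ωT=1.182638, cosh=1.784719, sinh=1.478250; start (x,ẋ)=(-0.115300, 0.238200) → end (x,ẋ)=(-0.080991, -0.016004)
phase 2: p=0.0427, T=0.576, ωT=1.980230, cosh=3.691225, sinh=3.553187; start (x,ẋ)=(-0.080991, -0.016004) → end (x,ẋ)=(-0.430412, -1.570021)
phase 3: p=0.3449, T=0.263, ωT=0.904168, cosh=1.437377, sinh=1.032498; start (x,ẋ)=(-0.430412, -1.570021) → end (x,ẋ)=(-1.241037, -5.008778)

1 0.3440 -0.0810 -0.0160
2 0.9200 -0.4304 -1.5700
3 1.1830 -1.2410 -5.0088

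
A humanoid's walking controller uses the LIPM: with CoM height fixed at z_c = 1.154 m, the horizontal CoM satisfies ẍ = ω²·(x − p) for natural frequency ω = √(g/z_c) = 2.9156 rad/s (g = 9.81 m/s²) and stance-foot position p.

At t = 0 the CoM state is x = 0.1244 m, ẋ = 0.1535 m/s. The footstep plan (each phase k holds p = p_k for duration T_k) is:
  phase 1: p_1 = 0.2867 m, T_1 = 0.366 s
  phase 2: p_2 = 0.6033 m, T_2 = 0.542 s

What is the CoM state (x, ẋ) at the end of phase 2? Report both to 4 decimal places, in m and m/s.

x = -0.9796, ẋ = -4.3807

phase 1: p=0.2867, T=0.366, ωT=1.067110, cosh=1.625483, sinh=1.281482; start (x,ẋ)=(0.124400, 0.153500) → end (x,ẋ)=(0.090351, -0.356888)
phase 2: p=0.6033, T=0.542, ωT=1.580255, cosh=2.531059, sinh=2.325136; start (x,ẋ)=(0.090351, -0.356888) → end (x,ẋ)=(-0.979615, -4.380669)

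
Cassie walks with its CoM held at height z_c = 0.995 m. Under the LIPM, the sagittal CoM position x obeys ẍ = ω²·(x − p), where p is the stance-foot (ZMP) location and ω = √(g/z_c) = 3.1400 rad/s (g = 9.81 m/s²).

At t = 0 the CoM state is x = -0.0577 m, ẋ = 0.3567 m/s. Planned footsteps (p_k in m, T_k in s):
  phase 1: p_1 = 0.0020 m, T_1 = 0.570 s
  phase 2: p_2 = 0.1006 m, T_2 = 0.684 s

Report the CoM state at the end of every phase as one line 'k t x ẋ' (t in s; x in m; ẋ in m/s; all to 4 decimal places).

phase 1: p=0.0020, T=0.570, ωT=1.789800, cosh=3.077624, sinh=2.910631; start (x,ẋ)=(-0.057700, 0.356700) → end (x,ẋ)=(0.148910, 0.552168)
phase 2: p=0.1006, T=0.684, ωT=2.147760, cosh=4.341198, sinh=4.224452; start (x,ẋ)=(0.148910, 0.552168) → end (x,ẋ)=(1.053190, 3.037887)

1 0.5700 0.1489 0.5522
2 1.2540 1.0532 3.0379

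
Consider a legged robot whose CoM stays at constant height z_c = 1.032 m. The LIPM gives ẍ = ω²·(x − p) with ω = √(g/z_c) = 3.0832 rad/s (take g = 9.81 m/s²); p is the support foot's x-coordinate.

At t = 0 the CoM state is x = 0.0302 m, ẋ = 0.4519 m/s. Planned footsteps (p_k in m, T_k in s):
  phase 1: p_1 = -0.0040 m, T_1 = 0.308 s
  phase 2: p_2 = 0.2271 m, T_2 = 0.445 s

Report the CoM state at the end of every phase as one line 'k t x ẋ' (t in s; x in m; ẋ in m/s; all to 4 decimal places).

1 0.3080 0.2079 0.7873
2 0.7530 0.6579 1.5428

phase 1: p=-0.0040, T=0.308, ωT=0.949626, cosh=1.485814, sinh=1.098928; start (x,ẋ)=(0.030200, 0.451900) → end (x,ẋ)=(0.207883, 0.787316)
phase 2: p=0.2271, T=0.445, ωT=1.372024, cosh=2.098459, sinh=1.844865; start (x,ẋ)=(0.207883, 0.787316) → end (x,ẋ)=(0.657873, 1.542843)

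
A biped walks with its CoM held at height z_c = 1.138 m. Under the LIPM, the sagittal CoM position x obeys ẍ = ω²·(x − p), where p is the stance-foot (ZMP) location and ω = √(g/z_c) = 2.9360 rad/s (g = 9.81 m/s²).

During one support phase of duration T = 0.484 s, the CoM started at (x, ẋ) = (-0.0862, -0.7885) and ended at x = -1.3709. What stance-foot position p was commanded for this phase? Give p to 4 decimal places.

p = 0.5526

ωT = 2.9360·0.484 = 1.421024; cosh(ωT) = 2.191413, sinh(ωT) = 1.949946
x(T) = p + (x₀−p)·cosh(ωT) + (ẋ₀/ω)·sinh(ωT) ⇒ p·(1 − cosh) = x(T) − x₀·cosh − (ẋ₀/ω)·sinh
numerator   = -1.3709 − (-0.0862)·2.191413 − (-0.7885/2.9360)·1.949946 = -0.658317
denominator = 1 − 2.191413 = -1.191413
p = -0.658317 / -1.191413 = 0.5526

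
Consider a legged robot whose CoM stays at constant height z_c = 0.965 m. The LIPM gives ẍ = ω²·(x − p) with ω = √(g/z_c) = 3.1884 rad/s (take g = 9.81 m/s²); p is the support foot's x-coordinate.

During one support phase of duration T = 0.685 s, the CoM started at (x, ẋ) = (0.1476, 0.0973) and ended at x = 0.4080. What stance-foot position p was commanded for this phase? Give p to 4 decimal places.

ωT = 3.1884·0.685 = 2.184054; cosh(ωT) = 4.497413, sinh(ωT) = 4.384829
x(T) = p + (x₀−p)·cosh(ωT) + (ẋ₀/ω)·sinh(ωT) ⇒ p·(1 − cosh) = x(T) − x₀·cosh − (ẋ₀/ω)·sinh
numerator   = 0.4080 − (0.1476)·4.497413 − (0.0973/3.1884)·4.384829 = -0.389629
denominator = 1 − 4.497413 = -3.497413
p = -0.389629 / -3.497413 = 0.1114

p = 0.1114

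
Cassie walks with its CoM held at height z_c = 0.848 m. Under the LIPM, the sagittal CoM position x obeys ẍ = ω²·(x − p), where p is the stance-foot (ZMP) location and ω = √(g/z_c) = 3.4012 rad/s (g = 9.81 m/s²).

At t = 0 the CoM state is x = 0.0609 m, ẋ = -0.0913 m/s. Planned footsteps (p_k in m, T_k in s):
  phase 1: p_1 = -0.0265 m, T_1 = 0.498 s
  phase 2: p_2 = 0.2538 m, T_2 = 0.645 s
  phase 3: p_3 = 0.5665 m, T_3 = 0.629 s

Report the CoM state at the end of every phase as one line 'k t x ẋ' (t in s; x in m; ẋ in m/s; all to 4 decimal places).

1 0.4980 0.1487 0.5245
2 1.1430 0.4597 0.7986
3 1.7720 1.0899 1.9170

phase 1: p=-0.0265, T=0.498, ωT=1.693798, cosh=2.811960, sinh=2.628140; start (x,ẋ)=(0.060900, -0.091300) → end (x,ẋ)=(0.148717, 0.524522)
phase 2: p=0.2538, T=0.645, ωT=2.193774, cosh=4.540247, sinh=4.428752; start (x,ẋ)=(0.148717, 0.524522) → end (x,ẋ)=(0.459684, 0.798585)
phase 3: p=0.5665, T=0.629, ωT=2.139355, cosh=4.305843, sinh=4.188112; start (x,ẋ)=(0.459684, 0.798585) → end (x,ẋ)=(1.089917, 1.917037)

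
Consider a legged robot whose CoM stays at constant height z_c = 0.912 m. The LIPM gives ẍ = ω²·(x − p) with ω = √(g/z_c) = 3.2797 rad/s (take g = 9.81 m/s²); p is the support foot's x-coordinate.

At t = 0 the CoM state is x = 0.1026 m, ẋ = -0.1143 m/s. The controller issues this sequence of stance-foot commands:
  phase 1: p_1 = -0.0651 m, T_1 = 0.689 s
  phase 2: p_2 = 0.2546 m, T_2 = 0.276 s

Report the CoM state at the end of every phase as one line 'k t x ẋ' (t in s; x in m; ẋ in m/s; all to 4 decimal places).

1 0.6890 0.5818 2.0524
2 0.9650 1.3724 4.0620

phase 1: p=-0.0651, T=0.689, ωT=2.259713, cosh=4.842361, sinh=4.737981; start (x,ẋ)=(0.102600, -0.114300) → end (x,ẋ)=(0.581842, 2.052435)
phase 2: p=0.2546, T=0.276, ωT=0.905197, cosh=1.438441, sinh=1.033979; start (x,ẋ)=(0.581842, 2.052435) → end (x,ẋ)=(1.372381, 4.062028)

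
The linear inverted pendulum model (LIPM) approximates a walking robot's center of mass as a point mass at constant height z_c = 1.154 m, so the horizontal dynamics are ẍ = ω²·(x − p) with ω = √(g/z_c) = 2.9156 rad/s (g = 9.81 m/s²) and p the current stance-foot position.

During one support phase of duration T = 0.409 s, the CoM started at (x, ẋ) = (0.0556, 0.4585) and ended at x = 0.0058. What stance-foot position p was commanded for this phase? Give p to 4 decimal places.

ωT = 2.9156·0.409 = 1.192480; cosh(ωT) = 1.799356, sinh(ωT) = 1.495888
x(T) = p + (x₀−p)·cosh(ωT) + (ẋ₀/ω)·sinh(ωT) ⇒ p·(1 − cosh) = x(T) − x₀·cosh − (ẋ₀/ω)·sinh
numerator   = 0.0058 − (0.0556)·1.799356 − (0.4585/2.9156)·1.495888 = -0.329484
denominator = 1 − 1.799356 = -0.799356
p = -0.329484 / -0.799356 = 0.4122

p = 0.4122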